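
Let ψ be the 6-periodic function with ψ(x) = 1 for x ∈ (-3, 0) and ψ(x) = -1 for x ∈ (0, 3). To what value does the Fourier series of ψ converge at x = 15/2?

-1

x = 15/2 differs from x = 3/2 by 1 full period(s), and the series is 6-periodic.
ψ is continuous at x = 3/2 with value -1, so the series converges to -1 there.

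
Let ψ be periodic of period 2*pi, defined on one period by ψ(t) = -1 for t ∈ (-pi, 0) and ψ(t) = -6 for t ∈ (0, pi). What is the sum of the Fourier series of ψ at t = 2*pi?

t = 2*pi differs from t = 0 by 1 full period(s), and the series is 2*pi-periodic.
At t = 0 the one-sided limits are ψ(0^-) = -1 and ψ(0^+) = -6.
By Dirichlet's theorem the series converges to their average, [(-1) + (-6)]/2 = -7/2.

-7/2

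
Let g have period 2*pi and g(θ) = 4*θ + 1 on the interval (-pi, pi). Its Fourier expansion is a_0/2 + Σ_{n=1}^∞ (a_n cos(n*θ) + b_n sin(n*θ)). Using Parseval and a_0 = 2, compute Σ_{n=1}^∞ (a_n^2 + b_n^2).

32*pi**2/3

Parseval: a_0^2/2 + Σ_{n≥1} (a_n^2+b_n^2) = 1/pi ∫_{-pi}^{pi} g(θ)^2 dθ = 2 + 32*pi**2/3.
Subtract a_0^2/2 = 2: Σ (a_n^2+b_n^2) = 32*pi**2/3.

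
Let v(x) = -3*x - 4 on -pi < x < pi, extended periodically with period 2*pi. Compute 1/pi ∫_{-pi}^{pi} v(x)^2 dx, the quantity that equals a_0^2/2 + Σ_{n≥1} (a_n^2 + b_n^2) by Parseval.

1/pi ∫_{-pi}^{pi} v(x)^2 dx = 1/pi · (32*pi + 6*pi**3) = 32 + 6*pi**2.

32 + 6*pi**2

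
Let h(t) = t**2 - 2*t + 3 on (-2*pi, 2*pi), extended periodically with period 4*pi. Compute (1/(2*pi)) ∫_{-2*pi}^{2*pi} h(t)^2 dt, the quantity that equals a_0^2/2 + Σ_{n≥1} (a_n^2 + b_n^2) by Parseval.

18 + 80*pi**2/3 + 32*pi**4/5

(1/(2*pi)) ∫_{-2*pi}^{2*pi} h(t)^2 dt = (1/(2*pi)) · (4*pi*(135 + 200*pi**2 + 48*pi**4)/15) = 18 + 80*pi**2/3 + 32*pi**4/5.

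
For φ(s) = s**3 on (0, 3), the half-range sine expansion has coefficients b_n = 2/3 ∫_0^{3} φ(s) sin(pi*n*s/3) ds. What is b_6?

-9/pi + 3/(2*pi**3)

b_6 = 2/3 ∫_0^{3} (s**3) sin(2*pi*s) ds.
Integrating by parts three times (tabular method), an antiderivative of (s**3) sin(2*pi*s) is -s**3*cos(2*pi*s)/(2*pi) + 3*s**2*sin(2*pi*s)/(4*pi**2) + 3*s*cos(2*pi*s)/(4*pi**3) - 3*sin(2*pi*s)/(8*pi**4); evaluating from 0 to 3: ∫_{0}^{3} (s**3) sin(2*pi*s) ds = (9*(1 - 6*pi**2)/(4*pi**3)) - (0) = 9*(1 - 6*pi**2)/(4*pi**3).
Hence b_6 = (2/3)·(9*(1 - 6*pi**2)/(4*pi**3)) = -9/pi + 3/(2*pi**3).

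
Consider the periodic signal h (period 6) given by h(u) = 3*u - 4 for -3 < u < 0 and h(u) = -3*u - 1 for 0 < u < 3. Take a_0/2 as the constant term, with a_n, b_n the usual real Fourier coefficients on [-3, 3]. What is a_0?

-14

a_0 = 1/3 ∫_{-3}^{3} h(u) du = 1/3 · (-42) = -14.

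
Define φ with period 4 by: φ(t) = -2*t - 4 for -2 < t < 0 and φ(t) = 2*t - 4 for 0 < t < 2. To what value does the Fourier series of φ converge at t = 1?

-2

φ is continuous at t = 1 with value -2, so the series converges to -2 there.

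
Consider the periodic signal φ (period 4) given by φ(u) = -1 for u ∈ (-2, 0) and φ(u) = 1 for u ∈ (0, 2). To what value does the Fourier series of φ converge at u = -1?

φ is continuous at u = -1 with value -1, so the series converges to -1 there.

-1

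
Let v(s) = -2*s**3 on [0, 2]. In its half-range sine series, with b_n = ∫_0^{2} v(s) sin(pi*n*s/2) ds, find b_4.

b_4 = ∫_0^{2} (-2*s**3) sin(2*pi*s) ds.
Integrating by parts three times (tabular method), an antiderivative of (-2*s**3) sin(2*pi*s) is s**3*cos(2*pi*s)/pi - 3*s**2*sin(2*pi*s)/(2*pi**2) - 3*s*cos(2*pi*s)/(2*pi**3) + 3*sin(2*pi*s)/(4*pi**4); evaluating from 0 to 2: ∫_{0}^{2} (-2*s**3) sin(2*pi*s) ds = (-3/pi**3 + 8/pi) - (0) = -3/pi**3 + 8/pi.
Hence b_4 = -3/pi**3 + 8/pi.

-3/pi**3 + 8/pi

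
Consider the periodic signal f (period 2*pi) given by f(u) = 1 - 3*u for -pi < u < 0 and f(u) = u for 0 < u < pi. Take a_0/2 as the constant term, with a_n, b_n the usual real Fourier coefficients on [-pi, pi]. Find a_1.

a_1 = 1/pi ∫_{-pi}^{pi} f(u) cos(u) du.
Split the integral at the breakpoints.
Integrating by parts (boundary term plus one more integral), an antiderivative of (1 - 3*u) cos(u) is -3*u*sin(u) + sin(u) - 3*cos(u); evaluating from -pi to 0: ∫_{-pi}^{0} (1 - 3*u) cos(u) du = (-3) - (3) = -6.
Integrating by parts (boundary term plus one more integral), an antiderivative of (u) cos(u) is u*sin(u) + cos(u); evaluating from 0 to pi: ∫_{0}^{pi} (u) cos(u) du = (-1) - (1) = -2.
Summing the pieces and multiplying by (1/pi) gives a_1 = -8/pi.

-8/pi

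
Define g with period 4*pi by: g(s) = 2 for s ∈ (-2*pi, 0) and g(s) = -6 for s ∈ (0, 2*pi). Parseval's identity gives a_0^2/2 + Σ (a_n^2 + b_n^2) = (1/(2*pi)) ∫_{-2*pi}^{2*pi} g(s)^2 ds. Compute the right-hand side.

(1/(2*pi)) ∫_{-2*pi}^{2*pi} g(s)^2 ds = (1/(2*pi)) · (80*pi) = 40.

40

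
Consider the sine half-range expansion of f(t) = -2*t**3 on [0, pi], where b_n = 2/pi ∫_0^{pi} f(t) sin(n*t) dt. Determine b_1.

b_1 = 2/pi ∫_0^{pi} (-2*t**3) sin(t) dt.
Integrating by parts three times (tabular method), an antiderivative of (-2*t**3) sin(t) is 2*t**3*cos(t) - 6*t**2*sin(t) - 12*t*cos(t) + 12*sin(t); evaluating from 0 to pi: ∫_{0}^{pi} (-2*t**3) sin(t) dt = (2*pi*(6 - pi**2)) - (0) = 2*pi*(6 - pi**2).
Hence b_1 = (2/pi)·(2*pi*(6 - pi**2)) = 24 - 4*pi**2.

24 - 4*pi**2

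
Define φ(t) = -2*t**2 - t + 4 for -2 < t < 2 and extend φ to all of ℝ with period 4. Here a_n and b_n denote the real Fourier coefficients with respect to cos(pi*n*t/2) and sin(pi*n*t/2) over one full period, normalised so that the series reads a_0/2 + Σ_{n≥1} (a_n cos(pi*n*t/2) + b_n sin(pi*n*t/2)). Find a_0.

8/3

a_0 = 1/2 ∫_{-2}^{2} φ(t) dt = 1/2 · (16/3) = 8/3.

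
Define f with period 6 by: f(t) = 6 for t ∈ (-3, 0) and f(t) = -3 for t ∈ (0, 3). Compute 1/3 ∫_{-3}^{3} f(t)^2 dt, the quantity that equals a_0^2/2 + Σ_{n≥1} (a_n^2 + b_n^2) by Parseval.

1/3 ∫_{-3}^{3} f(t)^2 dt = 1/3 · (135) = 45.

45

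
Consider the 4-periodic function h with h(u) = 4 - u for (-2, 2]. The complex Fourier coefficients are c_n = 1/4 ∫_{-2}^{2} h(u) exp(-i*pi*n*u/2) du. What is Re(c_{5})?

Since h is real-valued, Re(c_{5}) = 1/4 ∫_{-2}^{2} h(u) cos(5*pi*u/2) du = a_{5}/2.
Integrating by parts (boundary term plus one more integral), an antiderivative of (4 - u) cos(5*pi*u/2) is -2*u*sin(5*pi*u/2)/(5*pi) + 8*sin(5*pi*u/2)/(5*pi) - 4*cos(5*pi*u/2)/(25*pi**2); evaluating from -2 to 2: ∫_{-2}^{2} (4 - u) cos(5*pi*u/2) du = (4/(25*pi**2)) - (4/(25*pi**2)) = 0.
Hence Re(c_{5}) = (1/4)·(0) = 0.

0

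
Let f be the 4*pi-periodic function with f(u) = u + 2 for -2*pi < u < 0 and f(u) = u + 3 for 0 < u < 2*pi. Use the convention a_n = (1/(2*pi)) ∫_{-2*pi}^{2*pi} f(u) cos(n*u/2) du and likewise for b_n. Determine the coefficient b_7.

2*(1 + 2*pi)/(7*pi)

b_7 = (1/(2*pi)) ∫_{-2*pi}^{2*pi} f(u) sin(7*u/2) du.
Split the integral at the breakpoints.
Integrating by parts (boundary term plus one more integral), an antiderivative of (u + 2) sin(7*u/2) is -2*u*cos(7*u/2)/7 + 4*sin(7*u/2)/49 - 4*cos(7*u/2)/7; evaluating from -2*pi to 0: ∫_{-2*pi}^{0} (u + 2) sin(7*u/2) du = (-4/7) - (4/7 - 4*pi/7) = -8/7 + 4*pi/7.
Integrating by parts (boundary term plus one more integral), an antiderivative of (u + 3) sin(7*u/2) is -2*u*cos(7*u/2)/7 + 4*sin(7*u/2)/49 - 6*cos(7*u/2)/7; evaluating from 0 to 2*pi: ∫_{0}^{2*pi} (u + 3) sin(7*u/2) du = (6/7 + 4*pi/7) - (-6/7) = 12/7 + 4*pi/7.
Summing the pieces and multiplying by (1/(2*pi)) gives b_7 = 2*(1 + 2*pi)/(7*pi).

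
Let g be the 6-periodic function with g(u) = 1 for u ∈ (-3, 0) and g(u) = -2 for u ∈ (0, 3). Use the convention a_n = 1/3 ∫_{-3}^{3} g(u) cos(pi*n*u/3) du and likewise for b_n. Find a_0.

-1

a_0 = 1/3 ∫_{-3}^{3} g(u) du = 1/3 · (-3) = -1.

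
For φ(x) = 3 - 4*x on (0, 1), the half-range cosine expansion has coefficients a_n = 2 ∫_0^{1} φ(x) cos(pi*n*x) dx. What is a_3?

16/(9*pi**2)

a_3 = 2 ∫_0^{1} (3 - 4*x) cos(3*pi*x) dx.
Integrating by parts (boundary term plus one more integral), an antiderivative of (3 - 4*x) cos(3*pi*x) is -4*x*sin(3*pi*x)/(3*pi) + sin(3*pi*x)/pi - 4*cos(3*pi*x)/(9*pi**2); evaluating from 0 to 1: ∫_{0}^{1} (3 - 4*x) cos(3*pi*x) dx = (4/(9*pi**2)) - (-4/(9*pi**2)) = 8/(9*pi**2).
Hence a_3 = 2·(8/(9*pi**2)) = 16/(9*pi**2).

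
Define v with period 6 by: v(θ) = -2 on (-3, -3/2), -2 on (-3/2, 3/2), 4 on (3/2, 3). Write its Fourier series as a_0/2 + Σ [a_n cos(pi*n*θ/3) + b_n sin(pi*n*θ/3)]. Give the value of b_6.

b_6 = 1/3 ∫_{-3}^{3} v(θ) sin(2*pi*θ) dθ.
Split the integral at the breakpoints.
Directly, an antiderivative of (-2) sin(2*pi*θ) is cos(2*pi*θ)/pi; evaluating from -3 to -3/2: ∫_{-3}^{-3/2} (-2) sin(2*pi*θ) dθ = (-1/pi) - (1/pi) = -2/pi.
Directly, an antiderivative of (-2) sin(2*pi*θ) is cos(2*pi*θ)/pi; evaluating from -3/2 to 3/2: ∫_{-3/2}^{3/2} (-2) sin(2*pi*θ) dθ = (-1/pi) - (-1/pi) = 0.
Directly, an antiderivative of (4) sin(2*pi*θ) is -2*cos(2*pi*θ)/pi; evaluating from 3/2 to 3: ∫_{3/2}^{3} (4) sin(2*pi*θ) dθ = (-2/pi) - (2/pi) = -4/pi.
Summing the pieces and multiplying by (1/3) gives b_6 = -2/pi.

-2/pi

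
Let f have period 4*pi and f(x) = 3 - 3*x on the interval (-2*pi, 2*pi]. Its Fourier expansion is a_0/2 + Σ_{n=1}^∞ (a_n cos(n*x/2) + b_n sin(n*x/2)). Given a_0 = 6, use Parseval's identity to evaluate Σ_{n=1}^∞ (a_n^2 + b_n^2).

24*pi**2

Parseval: a_0^2/2 + Σ_{n≥1} (a_n^2+b_n^2) = (1/(2*pi)) ∫_{-2*pi}^{2*pi} f(x)^2 dx = 18 + 24*pi**2.
Subtract a_0^2/2 = 18: Σ (a_n^2+b_n^2) = 24*pi**2.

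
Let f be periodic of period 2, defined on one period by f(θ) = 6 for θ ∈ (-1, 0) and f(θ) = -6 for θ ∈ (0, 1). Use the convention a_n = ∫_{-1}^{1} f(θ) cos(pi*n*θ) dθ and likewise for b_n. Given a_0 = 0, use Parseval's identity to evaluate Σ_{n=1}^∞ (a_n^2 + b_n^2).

Parseval: a_0^2/2 + Σ_{n≥1} (a_n^2+b_n^2) = ∫_{-1}^{1} f(θ)^2 dθ = 72.
Subtract a_0^2/2 = 0: Σ (a_n^2+b_n^2) = 72.

72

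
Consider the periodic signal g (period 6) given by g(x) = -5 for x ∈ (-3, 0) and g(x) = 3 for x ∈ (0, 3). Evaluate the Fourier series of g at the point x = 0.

At x = 0 the one-sided limits are g(0^-) = -5 and g(0^+) = 3.
By Dirichlet's theorem the series converges to their average, [(-5) + (3)]/2 = -1.

-1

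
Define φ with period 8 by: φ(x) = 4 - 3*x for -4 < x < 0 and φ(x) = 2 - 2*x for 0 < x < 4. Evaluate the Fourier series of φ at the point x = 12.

5

x = 12 differs from x = 4 by 1 full period(s), and the series is 8-periodic.
At x = 4 the one-sided limits are φ(4^-) = -6 and φ(4^+) = 16.
By Dirichlet's theorem the series converges to their average, [(-6) + (16)]/2 = 5.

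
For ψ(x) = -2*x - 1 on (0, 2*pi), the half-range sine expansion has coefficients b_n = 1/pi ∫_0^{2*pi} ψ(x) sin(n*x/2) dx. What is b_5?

4*(-2*pi - 1)/(5*pi)

b_5 = 1/pi ∫_0^{2*pi} (-2*x - 1) sin(5*x/2) dx.
Integrating by parts (boundary term plus one more integral), an antiderivative of (-2*x - 1) sin(5*x/2) is 4*x*cos(5*x/2)/5 - 8*sin(5*x/2)/25 + 2*cos(5*x/2)/5; evaluating from 0 to 2*pi: ∫_{0}^{2*pi} (-2*x - 1) sin(5*x/2) dx = (-8*pi/5 - 2/5) - (2/5) = -8*pi/5 - 4/5.
Hence b_5 = (1/pi)·(-8*pi/5 - 4/5) = 4*(-2*pi - 1)/(5*pi).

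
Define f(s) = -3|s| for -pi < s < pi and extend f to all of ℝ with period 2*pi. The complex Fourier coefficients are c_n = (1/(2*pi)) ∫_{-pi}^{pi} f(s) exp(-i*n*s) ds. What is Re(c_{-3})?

Since f is real-valued, Re(c_{-3}) = (1/(2*pi)) ∫_{-pi}^{pi} f(s) cos(-3*s) ds = a_{3}/2.
f is even and cos(-3*s) is even, so the integrand is even: ∫_{-pi}^{pi} f(s) cos(-3*s) ds = 2∫_0^{pi} f(s) cos(-3*s) ds.
Integrating by parts (boundary term plus one more integral), an antiderivative of (-3*s) cos(-3*s) is -s*sin(3*s) - cos(3*s)/3; evaluating from 0 to pi: ∫_{0}^{pi} (-3*s) cos(-3*s) ds = (1/3) - (-1/3) = 2/3.
So ∫_{-pi}^{pi} f(s) cos(-3*s) ds = 4/3.
Hence Re(c_{-3}) = (1/(2*pi))·(4/3) = 2/(3*pi).

2/(3*pi)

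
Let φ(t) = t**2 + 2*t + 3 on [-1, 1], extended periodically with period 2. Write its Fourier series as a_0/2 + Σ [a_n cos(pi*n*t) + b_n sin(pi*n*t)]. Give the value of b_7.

b_7 = ∫_{-1}^{1} φ(t) sin(7*pi*t) dt.
Integrating by parts twice (tabular method), an antiderivative of (t**2 + 2*t + 3) sin(7*pi*t) is -t**2*cos(7*pi*t)/(7*pi) + 2*t*sin(7*pi*t)/(49*pi**2) - 2*t*cos(7*pi*t)/(7*pi) + 2*sin(7*pi*t)/(49*pi**2) - 3*cos(7*pi*t)/(7*pi) + 2*cos(7*pi*t)/(343*pi**3); evaluating from -1 to 1: ∫_{-1}^{1} (t**2 + 2*t + 3) sin(7*pi*t) dt = (2*(-1 + 147*pi**2)/(343*pi**3)) - (2*(-1 + 49*pi**2)/(343*pi**3)) = 4/(7*pi).
Hence b_7 = 4/(7*pi).

4/(7*pi)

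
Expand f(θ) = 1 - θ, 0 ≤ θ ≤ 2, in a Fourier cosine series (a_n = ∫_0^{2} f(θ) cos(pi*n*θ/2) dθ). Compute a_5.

a_5 = ∫_0^{2} (1 - θ) cos(5*pi*θ/2) dθ.
Integrating by parts (boundary term plus one more integral), an antiderivative of (1 - θ) cos(5*pi*θ/2) is -2*θ*sin(5*pi*θ/2)/(5*pi) + 2*sin(5*pi*θ/2)/(5*pi) - 4*cos(5*pi*θ/2)/(25*pi**2); evaluating from 0 to 2: ∫_{0}^{2} (1 - θ) cos(5*pi*θ/2) dθ = (4/(25*pi**2)) - (-4/(25*pi**2)) = 8/(25*pi**2).
Hence a_5 = 8/(25*pi**2).

8/(25*pi**2)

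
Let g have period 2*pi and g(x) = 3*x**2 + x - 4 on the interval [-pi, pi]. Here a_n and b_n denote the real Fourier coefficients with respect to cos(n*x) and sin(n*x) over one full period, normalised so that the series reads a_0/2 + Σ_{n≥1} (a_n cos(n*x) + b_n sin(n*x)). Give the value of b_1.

2

b_1 = 1/pi ∫_{-pi}^{pi} g(x) sin(x) dx.
Integrating by parts twice (tabular method), an antiderivative of (3*x**2 + x - 4) sin(x) is -3*x**2*cos(x) + 6*x*sin(x) - x*cos(x) + sin(x) + 10*cos(x); evaluating from -pi to pi: ∫_{-pi}^{pi} (3*x**2 + x - 4) sin(x) dx = (-10 + pi + 3*pi**2) - (-10 - pi + 3*pi**2) = 2*pi.
Hence b_1 = (1/pi)·(2*pi) = 2.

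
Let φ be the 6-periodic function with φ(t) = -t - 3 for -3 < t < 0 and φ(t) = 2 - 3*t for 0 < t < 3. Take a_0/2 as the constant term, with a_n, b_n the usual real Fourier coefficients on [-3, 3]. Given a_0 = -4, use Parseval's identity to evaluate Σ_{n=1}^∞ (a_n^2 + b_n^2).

8

Parseval: a_0^2/2 + Σ_{n≥1} (a_n^2+b_n^2) = 1/3 ∫_{-3}^{3} φ(t)^2 dt = 16.
Subtract a_0^2/2 = 8: Σ (a_n^2+b_n^2) = 8.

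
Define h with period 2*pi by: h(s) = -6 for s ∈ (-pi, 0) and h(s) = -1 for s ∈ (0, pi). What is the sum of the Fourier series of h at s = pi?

-7/2

At s = pi the one-sided limits are h(pi^-) = -1 and h(pi^+) = -6.
By Dirichlet's theorem the series converges to their average, [(-1) + (-6)]/2 = -7/2.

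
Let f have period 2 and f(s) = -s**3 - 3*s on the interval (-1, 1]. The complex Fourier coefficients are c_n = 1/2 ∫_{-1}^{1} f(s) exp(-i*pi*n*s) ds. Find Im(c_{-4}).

(-3/32 + pi**2)/pi**3

Since f is real-valued, Im(c_{-4}) = -1/2 ∫_{-1}^{1} f(s) sin(-4*pi*s) ds = b_{4}/2.
f is odd and sin(-4*pi*s) is odd, so the integrand is even: ∫_{-1}^{1} f(s) sin(-4*pi*s) ds = 2∫_0^{1} f(s) sin(-4*pi*s) ds.
Integrating by parts three times (tabular method), an antiderivative of (-s**3 - 3*s) sin(-4*pi*s) is -s**3*cos(4*pi*s)/(4*pi) + 3*s**2*sin(4*pi*s)/(16*pi**2) - 3*s*cos(4*pi*s)/(4*pi) + 3*s*cos(4*pi*s)/(32*pi**3) - 3*sin(4*pi*s)/(128*pi**4) + 3*sin(4*pi*s)/(16*pi**2); evaluating from 0 to 1: ∫_{0}^{1} (-s**3 - 3*s) sin(-4*pi*s) ds = ((3/32 - pi**2)/pi**3) - (0) = (3/32 - pi**2)/pi**3.
So ∫_{-1}^{1} f(s) sin(-4*pi*s) ds = -2/pi + 3/(16*pi**3).
Hence Im(c_{-4}) = (-1/2)·(-2/pi + 3/(16*pi**3)) = (-3/32 + pi**2)/pi**3.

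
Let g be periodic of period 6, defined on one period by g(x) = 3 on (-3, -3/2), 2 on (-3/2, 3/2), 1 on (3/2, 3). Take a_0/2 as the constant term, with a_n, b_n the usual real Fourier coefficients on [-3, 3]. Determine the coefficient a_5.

0

a_5 = 1/3 ∫_{-3}^{3} g(x) cos(5*pi*x/3) dx.
Split the integral at the breakpoints.
Directly, an antiderivative of (3) cos(5*pi*x/3) is 9*sin(5*pi*x/3)/(5*pi); evaluating from -3 to -3/2: ∫_{-3}^{-3/2} (3) cos(5*pi*x/3) dx = (-9/(5*pi)) - (0) = -9/(5*pi).
Directly, an antiderivative of (2) cos(5*pi*x/3) is 6*sin(5*pi*x/3)/(5*pi); evaluating from -3/2 to 3/2: ∫_{-3/2}^{3/2} (2) cos(5*pi*x/3) dx = (6/(5*pi)) - (-6/(5*pi)) = 12/(5*pi).
Directly, an antiderivative of (1) cos(5*pi*x/3) is 3*sin(5*pi*x/3)/(5*pi); evaluating from 3/2 to 3: ∫_{3/2}^{3} (1) cos(5*pi*x/3) dx = (0) - (3/(5*pi)) = -3/(5*pi).
Summing the pieces and multiplying by (1/3) gives a_5 = 0.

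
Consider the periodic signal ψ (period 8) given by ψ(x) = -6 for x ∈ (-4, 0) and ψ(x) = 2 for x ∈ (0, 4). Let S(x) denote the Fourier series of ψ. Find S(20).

x = 20 differs from x = 4 by 2 full period(s), and the series is 8-periodic.
At x = 4 the one-sided limits are ψ(4^-) = 2 and ψ(4^+) = -6.
By Dirichlet's theorem the series converges to their average, [(2) + (-6)]/2 = -2.

-2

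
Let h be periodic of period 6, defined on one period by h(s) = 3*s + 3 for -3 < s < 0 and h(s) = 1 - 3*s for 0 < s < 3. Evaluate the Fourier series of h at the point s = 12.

s = 12 differs from s = 0 by 2 full period(s), and the series is 6-periodic.
At s = 0 the one-sided limits are h(0^-) = 3 and h(0^+) = 1.
By Dirichlet's theorem the series converges to their average, [(3) + (1)]/2 = 2.

2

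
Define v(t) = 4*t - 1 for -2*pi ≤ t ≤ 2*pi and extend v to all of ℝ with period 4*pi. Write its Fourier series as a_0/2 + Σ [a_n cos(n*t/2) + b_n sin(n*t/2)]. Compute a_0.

-2

a_0 = (1/(2*pi)) ∫_{-2*pi}^{2*pi} v(t) dt = (1/(2*pi)) · (-4*pi) = -2.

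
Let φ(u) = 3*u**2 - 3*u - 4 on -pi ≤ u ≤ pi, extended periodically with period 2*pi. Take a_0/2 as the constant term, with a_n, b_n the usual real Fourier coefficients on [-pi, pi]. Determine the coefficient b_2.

b_2 = 1/pi ∫_{-pi}^{pi} φ(u) sin(2*u) du.
Integrating by parts twice (tabular method), an antiderivative of (3*u**2 - 3*u - 4) sin(2*u) is -3*u**2*cos(2*u)/2 + 3*u*sin(2*u)/2 + 3*u*cos(2*u)/2 - 3*sin(2*u)/4 + 11*cos(2*u)/4; evaluating from -pi to pi: ∫_{-pi}^{pi} (3*u**2 - 3*u - 4) sin(2*u) du = (-3*pi**2/2 + 11/4 + 3*pi/2) - (-3*pi**2/2 - 3*pi/2 + 11/4) = 3*pi.
Hence b_2 = (1/pi)·(3*pi) = 3.

3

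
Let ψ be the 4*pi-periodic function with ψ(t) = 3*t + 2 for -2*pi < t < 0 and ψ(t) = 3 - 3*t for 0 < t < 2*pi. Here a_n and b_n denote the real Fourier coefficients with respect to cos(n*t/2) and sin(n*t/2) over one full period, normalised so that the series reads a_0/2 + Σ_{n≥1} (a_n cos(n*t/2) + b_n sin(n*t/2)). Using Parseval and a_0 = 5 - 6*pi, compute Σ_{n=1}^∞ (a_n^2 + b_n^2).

Parseval: a_0^2/2 + Σ_{n≥1} (a_n^2+b_n^2) = (1/(2*pi)) ∫_{-2*pi}^{2*pi} ψ(t)^2 dt = -30*pi + 13 + 24*pi**2.
Subtract a_0^2/2 = (5 - 6*pi)**2/2: Σ (a_n^2+b_n^2) = 1/2 + 6*pi**2.

1/2 + 6*pi**2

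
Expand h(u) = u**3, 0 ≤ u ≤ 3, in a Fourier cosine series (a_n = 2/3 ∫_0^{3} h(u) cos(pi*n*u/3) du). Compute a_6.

a_6 = 2/3 ∫_0^{3} (u**3) cos(2*pi*u) du.
Integrating by parts three times (tabular method), an antiderivative of (u**3) cos(2*pi*u) is u**3*sin(2*pi*u)/(2*pi) + 3*u**2*cos(2*pi*u)/(4*pi**2) - 3*u*sin(2*pi*u)/(4*pi**3) - 3*cos(2*pi*u)/(8*pi**4); evaluating from 0 to 3: ∫_{0}^{3} (u**3) cos(2*pi*u) du = (3*(-1 + 18*pi**2)/(8*pi**4)) - (-3/(8*pi**4)) = 27/(4*pi**2).
Hence a_6 = (2/3)·(27/(4*pi**2)) = 9/(2*pi**2).

9/(2*pi**2)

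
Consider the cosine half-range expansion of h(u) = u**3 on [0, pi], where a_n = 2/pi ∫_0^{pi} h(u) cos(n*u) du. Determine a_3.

2*(4 - 9*pi**2)/(27*pi)

a_3 = 2/pi ∫_0^{pi} (u**3) cos(3*u) du.
Integrating by parts three times (tabular method), an antiderivative of (u**3) cos(3*u) is u**3*sin(3*u)/3 + u**2*cos(3*u)/3 - 2*u*sin(3*u)/9 - 2*cos(3*u)/27; evaluating from 0 to pi: ∫_{0}^{pi} (u**3) cos(3*u) du = (2/27 - pi**2/3) - (-2/27) = 4/27 - pi**2/3.
Hence a_3 = (2/pi)·(4/27 - pi**2/3) = 2*(4 - 9*pi**2)/(27*pi).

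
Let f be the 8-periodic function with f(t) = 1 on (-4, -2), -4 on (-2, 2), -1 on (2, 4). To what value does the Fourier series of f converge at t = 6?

-3/2

t = 6 differs from t = -2 by 1 full period(s), and the series is 8-periodic.
At t = -2 the one-sided limits are f(-2^-) = 1 and f(-2^+) = -4.
By Dirichlet's theorem the series converges to their average, [(1) + (-4)]/2 = -3/2.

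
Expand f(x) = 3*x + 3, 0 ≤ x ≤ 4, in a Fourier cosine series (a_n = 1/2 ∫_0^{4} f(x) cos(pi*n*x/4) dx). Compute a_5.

a_5 = 1/2 ∫_0^{4} (3*x + 3) cos(5*pi*x/4) dx.
Integrating by parts (boundary term plus one more integral), an antiderivative of (3*x + 3) cos(5*pi*x/4) is 12*x*sin(5*pi*x/4)/(5*pi) + 12*sin(5*pi*x/4)/(5*pi) + 48*cos(5*pi*x/4)/(25*pi**2); evaluating from 0 to 4: ∫_{0}^{4} (3*x + 3) cos(5*pi*x/4) dx = (-48/(25*pi**2)) - (48/(25*pi**2)) = -96/(25*pi**2).
Hence a_5 = (1/2)·(-96/(25*pi**2)) = -48/(25*pi**2).

-48/(25*pi**2)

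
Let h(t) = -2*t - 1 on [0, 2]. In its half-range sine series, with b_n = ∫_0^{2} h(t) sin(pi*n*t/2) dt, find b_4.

b_4 = ∫_0^{2} (-2*t - 1) sin(2*pi*t) dt.
Integrating by parts (boundary term plus one more integral), an antiderivative of (-2*t - 1) sin(2*pi*t) is t*cos(2*pi*t)/pi - sin(2*pi*t)/(2*pi**2) + cos(2*pi*t)/(2*pi); evaluating from 0 to 2: ∫_{0}^{2} (-2*t - 1) sin(2*pi*t) dt = (5/(2*pi)) - (1/(2*pi)) = 2/pi.
Hence b_4 = 2/pi.

2/pi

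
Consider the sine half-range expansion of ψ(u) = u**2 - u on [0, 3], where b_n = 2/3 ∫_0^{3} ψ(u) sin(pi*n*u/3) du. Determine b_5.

b_5 = 2/3 ∫_0^{3} (u**2 - u) sin(5*pi*u/3) du.
Integrating by parts twice (tabular method), an antiderivative of (u**2 - u) sin(5*pi*u/3) is -3*u**2*cos(5*pi*u/3)/(5*pi) + 18*u*sin(5*pi*u/3)/(25*pi**2) + 3*u*cos(5*pi*u/3)/(5*pi) - 9*sin(5*pi*u/3)/(25*pi**2) + 54*cos(5*pi*u/3)/(125*pi**3); evaluating from 0 to 3: ∫_{0}^{3} (u**2 - u) sin(5*pi*u/3) du = (18*(-3 + 25*pi**2)/(125*pi**3)) - (54/(125*pi**3)) = 18*(-6 + 25*pi**2)/(125*pi**3).
Hence b_5 = (2/3)·(18*(-6 + 25*pi**2)/(125*pi**3)) = 12*(-6 + 25*pi**2)/(125*pi**3).

12*(-6 + 25*pi**2)/(125*pi**3)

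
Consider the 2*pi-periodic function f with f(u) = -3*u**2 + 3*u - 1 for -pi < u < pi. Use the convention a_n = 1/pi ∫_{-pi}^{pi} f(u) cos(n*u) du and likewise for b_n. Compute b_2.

b_2 = 1/pi ∫_{-pi}^{pi} f(u) sin(2*u) du.
Integrating by parts twice (tabular method), an antiderivative of (-3*u**2 + 3*u - 1) sin(2*u) is 3*u**2*cos(2*u)/2 - 3*u*sin(2*u)/2 - 3*u*cos(2*u)/2 + 3*sin(2*u)/4 - cos(2*u)/4; evaluating from -pi to pi: ∫_{-pi}^{pi} (-3*u**2 + 3*u - 1) sin(2*u) du = (-3*pi/2 - 1/4 + 3*pi**2/2) - (-1/4 + 3*pi/2 + 3*pi**2/2) = -3*pi.
Hence b_2 = (1/pi)·(-3*pi) = -3.

-3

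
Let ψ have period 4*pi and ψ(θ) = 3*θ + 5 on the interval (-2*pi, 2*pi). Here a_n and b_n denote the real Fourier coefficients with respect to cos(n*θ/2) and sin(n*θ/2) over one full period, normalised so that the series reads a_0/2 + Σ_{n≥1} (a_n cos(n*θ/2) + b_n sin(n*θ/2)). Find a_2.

a_2 = (1/(2*pi)) ∫_{-2*pi}^{2*pi} ψ(θ) cos(θ) dθ.
Integrating by parts (boundary term plus one more integral), an antiderivative of (3*θ + 5) cos(θ) is 3*θ*sin(θ) + 5*sin(θ) + 3*cos(θ); evaluating from -2*pi to 2*pi: ∫_{-2*pi}^{2*pi} (3*θ + 5) cos(θ) dθ = (3) - (3) = 0.
Hence a_2 = (1/(2*pi))·(0) = 0.

0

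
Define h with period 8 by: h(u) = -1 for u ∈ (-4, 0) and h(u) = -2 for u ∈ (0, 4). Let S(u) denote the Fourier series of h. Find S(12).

u = 12 differs from u = -4 by 2 full period(s), and the series is 8-periodic.
At u = -4 the one-sided limits are h(-4^-) = -2 and h(-4^+) = -1.
By Dirichlet's theorem the series converges to their average, [(-2) + (-1)]/2 = -3/2.

-3/2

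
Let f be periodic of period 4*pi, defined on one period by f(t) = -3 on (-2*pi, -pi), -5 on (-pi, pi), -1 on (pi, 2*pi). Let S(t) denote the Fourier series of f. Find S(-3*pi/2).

-3

f is continuous at t = -3*pi/2 with value -3, so the series converges to -3 there.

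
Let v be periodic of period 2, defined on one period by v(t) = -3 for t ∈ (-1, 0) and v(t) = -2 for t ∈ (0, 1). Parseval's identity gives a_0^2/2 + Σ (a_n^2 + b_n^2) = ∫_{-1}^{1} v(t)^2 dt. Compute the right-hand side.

13

∫_{-1}^{1} v(t)^2 dt = 13.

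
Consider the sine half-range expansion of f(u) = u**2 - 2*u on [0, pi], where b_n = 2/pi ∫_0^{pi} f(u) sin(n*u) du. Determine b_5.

b_5 = 2/pi ∫_0^{pi} (u**2 - 2*u) sin(5*u) du.
Integrating by parts twice (tabular method), an antiderivative of (u**2 - 2*u) sin(5*u) is -u**2*cos(5*u)/5 + 2*u*sin(5*u)/25 + 2*u*cos(5*u)/5 - 2*sin(5*u)/25 + 2*cos(5*u)/125; evaluating from 0 to pi: ∫_{0}^{pi} (u**2 - 2*u) sin(5*u) du = (-2*pi/5 - 2/125 + pi**2/5) - (2/125) = -2*pi/5 - 4/125 + pi**2/5.
Hence b_5 = (2/pi)·(-2*pi/5 - 4/125 + pi**2/5) = 2*(-50*pi - 4 + 25*pi**2)/(125*pi).

2*(-50*pi - 4 + 25*pi**2)/(125*pi)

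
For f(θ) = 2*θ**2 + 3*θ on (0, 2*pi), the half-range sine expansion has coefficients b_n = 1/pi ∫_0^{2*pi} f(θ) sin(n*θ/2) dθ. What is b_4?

-4*pi - 3

b_4 = 1/pi ∫_0^{2*pi} (2*θ**2 + 3*θ) sin(2*θ) dθ.
Integrating by parts twice (tabular method), an antiderivative of (2*θ**2 + 3*θ) sin(2*θ) is -θ**2*cos(2*θ) + θ*sin(2*θ) - 3*θ*cos(2*θ)/2 + 3*sin(2*θ)/4 + cos(2*θ)/2; evaluating from 0 to 2*pi: ∫_{0}^{2*pi} (2*θ**2 + 3*θ) sin(2*θ) dθ = (-4*pi**2 - 3*pi + 1/2) - (1/2) = -pi*(3 + 4*pi).
Hence b_4 = (1/pi)·(-pi*(3 + 4*pi)) = -4*pi - 3.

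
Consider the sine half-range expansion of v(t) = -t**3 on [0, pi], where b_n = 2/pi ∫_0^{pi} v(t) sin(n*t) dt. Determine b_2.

b_2 = 2/pi ∫_0^{pi} (-t**3) sin(2*t) dt.
Integrating by parts three times (tabular method), an antiderivative of (-t**3) sin(2*t) is t**3*cos(2*t)/2 - 3*t**2*sin(2*t)/4 - 3*t*cos(2*t)/4 + 3*sin(2*t)/8; evaluating from 0 to pi: ∫_{0}^{pi} (-t**3) sin(2*t) dt = (pi*(-3 + 2*pi**2)/4) - (0) = pi*(-3 + 2*pi**2)/4.
Hence b_2 = (2/pi)·(pi*(-3 + 2*pi**2)/4) = -3/2 + pi**2.

-3/2 + pi**2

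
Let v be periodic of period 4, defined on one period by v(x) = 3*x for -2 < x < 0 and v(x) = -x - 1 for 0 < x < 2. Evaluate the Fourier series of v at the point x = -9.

x = -9 differs from x = -1 by -2 full period(s), and the series is 4-periodic.
v is continuous at x = -1 with value -3, so the series converges to -3 there.

-3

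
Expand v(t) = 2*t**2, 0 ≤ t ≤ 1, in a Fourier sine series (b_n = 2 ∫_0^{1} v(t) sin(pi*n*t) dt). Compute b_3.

b_3 = 2 ∫_0^{1} (2*t**2) sin(3*pi*t) dt.
Integrating by parts twice (tabular method), an antiderivative of (2*t**2) sin(3*pi*t) is -2*t**2*cos(3*pi*t)/(3*pi) + 4*t*sin(3*pi*t)/(9*pi**2) + 4*cos(3*pi*t)/(27*pi**3); evaluating from 0 to 1: ∫_{0}^{1} (2*t**2) sin(3*pi*t) dt = (2*(-2 + 9*pi**2)/(27*pi**3)) - (4/(27*pi**3)) = 2*(-4 + 9*pi**2)/(27*pi**3).
Hence b_3 = 2·(2*(-4 + 9*pi**2)/(27*pi**3)) = 4*(-4 + 9*pi**2)/(27*pi**3).

4*(-4 + 9*pi**2)/(27*pi**3)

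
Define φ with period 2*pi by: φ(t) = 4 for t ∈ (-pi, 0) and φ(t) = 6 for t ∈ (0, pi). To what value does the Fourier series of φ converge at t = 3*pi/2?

4

t = 3*pi/2 differs from t = -pi/2 by 1 full period(s), and the series is 2*pi-periodic.
φ is continuous at t = -pi/2 with value 4, so the series converges to 4 there.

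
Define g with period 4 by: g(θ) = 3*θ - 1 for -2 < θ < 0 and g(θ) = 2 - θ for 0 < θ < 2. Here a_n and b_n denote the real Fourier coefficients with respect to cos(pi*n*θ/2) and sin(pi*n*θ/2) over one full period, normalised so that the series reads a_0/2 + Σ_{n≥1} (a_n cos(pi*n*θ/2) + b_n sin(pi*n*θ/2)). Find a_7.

16/(49*pi**2)

a_7 = 1/2 ∫_{-2}^{2} g(θ) cos(7*pi*θ/2) dθ.
Split the integral at the breakpoints.
Integrating by parts (boundary term plus one more integral), an antiderivative of (3*θ - 1) cos(7*pi*θ/2) is 6*θ*sin(7*pi*θ/2)/(7*pi) - 2*sin(7*pi*θ/2)/(7*pi) + 12*cos(7*pi*θ/2)/(49*pi**2); evaluating from -2 to 0: ∫_{-2}^{0} (3*θ - 1) cos(7*pi*θ/2) dθ = (12/(49*pi**2)) - (-12/(49*pi**2)) = 24/(49*pi**2).
Integrating by parts (boundary term plus one more integral), an antiderivative of (2 - θ) cos(7*pi*θ/2) is -2*θ*sin(7*pi*θ/2)/(7*pi) + 4*sin(7*pi*θ/2)/(7*pi) - 4*cos(7*pi*θ/2)/(49*pi**2); evaluating from 0 to 2: ∫_{0}^{2} (2 - θ) cos(7*pi*θ/2) dθ = (4/(49*pi**2)) - (-4/(49*pi**2)) = 8/(49*pi**2).
Summing the pieces and multiplying by (1/2) gives a_7 = 16/(49*pi**2).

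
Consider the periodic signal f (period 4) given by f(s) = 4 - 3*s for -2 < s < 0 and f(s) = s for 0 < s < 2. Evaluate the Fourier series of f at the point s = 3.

s = 3 differs from s = -1 by 1 full period(s), and the series is 4-periodic.
f is continuous at s = -1 with value 7, so the series converges to 7 there.

7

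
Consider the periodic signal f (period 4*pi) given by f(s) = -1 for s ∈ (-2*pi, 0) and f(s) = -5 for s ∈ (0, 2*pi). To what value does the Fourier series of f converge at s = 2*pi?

At s = 2*pi the one-sided limits are f(2*pi^-) = -5 and f(2*pi^+) = -1.
By Dirichlet's theorem the series converges to their average, [(-5) + (-1)]/2 = -3.

-3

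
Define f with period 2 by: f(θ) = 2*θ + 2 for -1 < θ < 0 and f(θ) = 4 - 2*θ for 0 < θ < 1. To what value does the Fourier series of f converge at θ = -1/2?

1

f is continuous at θ = -1/2 with value 1, so the series converges to 1 there.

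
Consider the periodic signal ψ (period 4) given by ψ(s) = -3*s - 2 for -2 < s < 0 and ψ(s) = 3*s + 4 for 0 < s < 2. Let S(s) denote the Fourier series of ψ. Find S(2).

s = 2 differs from s = -2 by 1 full period(s), and the series is 4-periodic.
At s = -2 the one-sided limits are ψ(-2^-) = 10 and ψ(-2^+) = 4.
By Dirichlet's theorem the series converges to their average, [(10) + (4)]/2 = 7.

7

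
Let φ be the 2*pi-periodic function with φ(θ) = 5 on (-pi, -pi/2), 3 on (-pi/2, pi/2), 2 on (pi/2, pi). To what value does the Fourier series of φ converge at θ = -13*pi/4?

2

θ = -13*pi/4 differs from θ = 3*pi/4 by -2 full period(s), and the series is 2*pi-periodic.
φ is continuous at θ = 3*pi/4 with value 2, so the series converges to 2 there.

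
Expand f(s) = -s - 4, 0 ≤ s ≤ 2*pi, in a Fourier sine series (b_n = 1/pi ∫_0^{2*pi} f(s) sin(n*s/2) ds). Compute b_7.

b_7 = 1/pi ∫_0^{2*pi} (-s - 4) sin(7*s/2) ds.
Integrating by parts (boundary term plus one more integral), an antiderivative of (-s - 4) sin(7*s/2) is 2*s*cos(7*s/2)/7 - 4*sin(7*s/2)/49 + 8*cos(7*s/2)/7; evaluating from 0 to 2*pi: ∫_{0}^{2*pi} (-s - 4) sin(7*s/2) ds = (-4*pi/7 - 8/7) - (8/7) = -16/7 - 4*pi/7.
Hence b_7 = (1/pi)·(-16/7 - 4*pi/7) = 4*(-4 - pi)/(7*pi).

4*(-4 - pi)/(7*pi)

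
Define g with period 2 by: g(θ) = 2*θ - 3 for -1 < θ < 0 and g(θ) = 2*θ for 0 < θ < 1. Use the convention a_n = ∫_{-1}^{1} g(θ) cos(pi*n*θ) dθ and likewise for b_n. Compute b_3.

10/(3*pi)

b_3 = ∫_{-1}^{1} g(θ) sin(3*pi*θ) dθ.
Split the integral at the breakpoints.
Integrating by parts (boundary term plus one more integral), an antiderivative of (2*θ - 3) sin(3*pi*θ) is -2*θ*cos(3*pi*θ)/(3*pi) + 2*sin(3*pi*θ)/(9*pi**2) + cos(3*pi*θ)/pi; evaluating from -1 to 0: ∫_{-1}^{0} (2*θ - 3) sin(3*pi*θ) dθ = (1/pi) - (-5/(3*pi)) = 8/(3*pi).
Integrating by parts (boundary term plus one more integral), an antiderivative of (2*θ) sin(3*pi*θ) is -2*θ*cos(3*pi*θ)/(3*pi) + 2*sin(3*pi*θ)/(9*pi**2); evaluating from 0 to 1: ∫_{0}^{1} (2*θ) sin(3*pi*θ) dθ = (2/(3*pi)) - (0) = 2/(3*pi).
Summing the pieces gives b_3 = 10/(3*pi).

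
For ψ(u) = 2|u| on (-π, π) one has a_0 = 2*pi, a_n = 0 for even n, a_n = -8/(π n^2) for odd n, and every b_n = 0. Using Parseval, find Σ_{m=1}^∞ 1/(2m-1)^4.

pi**4/96

Parseval: a_0^2/2 + Σ a_n^2 = (1/π) ∫_{-π}^{π} ψ(u)^2 du = 8*pi**2/3.
Subtract a_0^2/2 = 2*pi**2: Σ a_n^2 = 2*pi**2/3.
Only odd n contribute, with a_n^2 = 64/(π^2 n^4), so Σ_{m≥1} 1/(2m-1)^4 = π^2·(2*pi**2/3)/64 = pi**4/96.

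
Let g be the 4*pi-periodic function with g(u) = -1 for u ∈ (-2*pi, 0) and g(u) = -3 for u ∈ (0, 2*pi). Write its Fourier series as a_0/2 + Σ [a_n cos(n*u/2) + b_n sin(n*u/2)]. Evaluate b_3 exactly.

b_3 = (1/(2*pi)) ∫_{-2*pi}^{2*pi} g(u) sin(3*u/2) du.
Split the integral at the breakpoints.
Directly, an antiderivative of (-1) sin(3*u/2) is 2*cos(3*u/2)/3; evaluating from -2*pi to 0: ∫_{-2*pi}^{0} (-1) sin(3*u/2) du = (2/3) - (-2/3) = 4/3.
Directly, an antiderivative of (-3) sin(3*u/2) is 2*cos(3*u/2); evaluating from 0 to 2*pi: ∫_{0}^{2*pi} (-3) sin(3*u/2) du = (-2) - (2) = -4.
Summing the pieces and multiplying by (1/(2*pi)) gives b_3 = -4/(3*pi).

-4/(3*pi)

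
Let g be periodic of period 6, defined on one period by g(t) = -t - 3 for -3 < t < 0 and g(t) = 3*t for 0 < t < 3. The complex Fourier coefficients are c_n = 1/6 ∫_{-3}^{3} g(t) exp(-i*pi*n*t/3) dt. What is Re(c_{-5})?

-12/(25*pi**2)

Since g is real-valued, Re(c_{-5}) = 1/6 ∫_{-3}^{3} g(t) cos(-5*pi*t/3) dt = a_{5}/2.
Split the integral at the breakpoints.
Integrating by parts (boundary term plus one more integral), an antiderivative of (-t - 3) cos(-5*pi*t/3) is -3*t*sin(5*pi*t/3)/(5*pi) - 9*sin(5*pi*t/3)/(5*pi) - 9*cos(5*pi*t/3)/(25*pi**2); evaluating from -3 to 0: ∫_{-3}^{0} (-t - 3) cos(-5*pi*t/3) dt = (-9/(25*pi**2)) - (9/(25*pi**2)) = -18/(25*pi**2).
Integrating by parts (boundary term plus one more integral), an antiderivative of (3*t) cos(-5*pi*t/3) is 9*t*sin(5*pi*t/3)/(5*pi) + 27*cos(5*pi*t/3)/(25*pi**2); evaluating from 0 to 3: ∫_{0}^{3} (3*t) cos(-5*pi*t/3) dt = (-27/(25*pi**2)) - (27/(25*pi**2)) = -54/(25*pi**2).
So ∫_{-3}^{3} g(t) cos(-5*pi*t/3) dt = -72/(25*pi**2).
Hence Re(c_{-5}) = (1/6)·(-72/(25*pi**2)) = -12/(25*pi**2).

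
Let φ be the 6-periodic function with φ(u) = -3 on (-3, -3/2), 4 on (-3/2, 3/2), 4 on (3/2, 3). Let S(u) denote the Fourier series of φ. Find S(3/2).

φ is continuous at u = 3/2 with value 4, so the series converges to 4 there.

4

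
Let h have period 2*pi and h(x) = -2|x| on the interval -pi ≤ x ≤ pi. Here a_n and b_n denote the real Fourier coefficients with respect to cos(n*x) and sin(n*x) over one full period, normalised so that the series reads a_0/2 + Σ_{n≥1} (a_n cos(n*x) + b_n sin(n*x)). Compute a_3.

a_3 = 1/pi ∫_{-pi}^{pi} h(x) cos(3*x) dx.
h is even and cos(3*x) is even, so the integrand is even and a_3 = 2/pi ∫_0^{pi} h(x) cos(3*x) dx.
Integrating by parts (boundary term plus one more integral), an antiderivative of (-2*x) cos(3*x) is -2*x*sin(3*x)/3 - 2*cos(3*x)/9; evaluating from 0 to pi: ∫_{0}^{pi} (-2*x) cos(3*x) dx = (2/9) - (-2/9) = 4/9.
Hence a_3 = (2/pi)·(4/9) = 8/(9*pi).

8/(9*pi)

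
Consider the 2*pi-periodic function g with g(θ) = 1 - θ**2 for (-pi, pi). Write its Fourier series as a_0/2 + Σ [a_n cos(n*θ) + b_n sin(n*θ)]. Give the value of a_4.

-1/4

a_4 = 1/pi ∫_{-pi}^{pi} g(θ) cos(4*θ) dθ.
g is even and cos(4*θ) is even, so the integrand is even and a_4 = 2/pi ∫_0^{pi} g(θ) cos(4*θ) dθ.
Integrating by parts twice (tabular method), an antiderivative of (1 - θ**2) cos(4*θ) is -θ**2*sin(4*θ)/4 - θ*cos(4*θ)/8 + 9*sin(4*θ)/32; evaluating from 0 to pi: ∫_{0}^{pi} (1 - θ**2) cos(4*θ) dθ = (-pi/8) - (0) = -pi/8.
Hence a_4 = (2/pi)·(-pi/8) = -1/4.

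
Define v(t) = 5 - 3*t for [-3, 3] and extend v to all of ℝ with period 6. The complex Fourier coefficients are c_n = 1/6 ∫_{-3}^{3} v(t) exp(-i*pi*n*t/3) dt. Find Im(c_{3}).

3/pi

Since v is real-valued, Im(c_{3}) = -1/6 ∫_{-3}^{3} v(t) sin(pi*t) dt = -b_{3}/2.
Integrating by parts (boundary term plus one more integral), an antiderivative of (5 - 3*t) sin(pi*t) is 3*t*cos(pi*t)/pi - 3*sin(pi*t)/pi**2 - 5*cos(pi*t)/pi; evaluating from -3 to 3: ∫_{-3}^{3} (5 - 3*t) sin(pi*t) dt = (-4/pi) - (14/pi) = -18/pi.
Hence Im(c_{3}) = (-1/6)·(-18/pi) = 3/pi.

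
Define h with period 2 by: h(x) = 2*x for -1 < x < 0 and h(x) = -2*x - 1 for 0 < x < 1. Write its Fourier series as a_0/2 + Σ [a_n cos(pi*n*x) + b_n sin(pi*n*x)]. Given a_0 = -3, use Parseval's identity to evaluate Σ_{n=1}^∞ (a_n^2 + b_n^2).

Parseval: a_0^2/2 + Σ_{n≥1} (a_n^2+b_n^2) = ∫_{-1}^{1} h(x)^2 dx = 17/3.
Subtract a_0^2/2 = 9/2: Σ (a_n^2+b_n^2) = 7/6.

7/6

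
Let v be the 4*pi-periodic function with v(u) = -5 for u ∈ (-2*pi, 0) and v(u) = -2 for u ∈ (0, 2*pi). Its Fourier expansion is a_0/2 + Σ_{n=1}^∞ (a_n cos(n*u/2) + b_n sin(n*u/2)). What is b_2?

0

b_2 = (1/(2*pi)) ∫_{-2*pi}^{2*pi} v(u) sin(u) du.
Split the integral at the breakpoints.
Directly, an antiderivative of (-5) sin(u) is 5*cos(u); evaluating from -2*pi to 0: ∫_{-2*pi}^{0} (-5) sin(u) du = (5) - (5) = 0.
Directly, an antiderivative of (-2) sin(u) is 2*cos(u); evaluating from 0 to 2*pi: ∫_{0}^{2*pi} (-2) sin(u) du = (2) - (2) = 0.
Summing the pieces and multiplying by (1/(2*pi)) gives b_2 = 0.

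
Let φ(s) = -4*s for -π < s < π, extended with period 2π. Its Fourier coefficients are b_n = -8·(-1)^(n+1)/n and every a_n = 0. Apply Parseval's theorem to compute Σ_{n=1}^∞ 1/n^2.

pi**2/6

Parseval: Σ b_n^2 = (1/π) ∫_{-π}^{π} φ(s)^2 ds = 32*pi**2/3.
Σ b_n^2 = Σ 64/n^2, so Σ 1/n^2 = (32*pi**2/3)/64 = pi**2/6.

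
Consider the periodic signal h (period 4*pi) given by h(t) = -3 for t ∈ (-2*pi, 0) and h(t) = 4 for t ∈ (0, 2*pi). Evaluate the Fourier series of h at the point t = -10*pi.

t = -10*pi differs from t = -2*pi by -2 full period(s), and the series is 4*pi-periodic.
At t = -2*pi the one-sided limits are h(-2*pi^-) = 4 and h(-2*pi^+) = -3.
By Dirichlet's theorem the series converges to their average, [(4) + (-3)]/2 = 1/2.

1/2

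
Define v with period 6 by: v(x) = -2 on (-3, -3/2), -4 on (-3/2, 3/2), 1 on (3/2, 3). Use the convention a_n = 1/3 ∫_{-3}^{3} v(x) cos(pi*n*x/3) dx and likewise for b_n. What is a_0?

-9/2

a_0 = 1/3 ∫_{-3}^{3} v(x) dx = 1/3 · (-27/2) = -9/2.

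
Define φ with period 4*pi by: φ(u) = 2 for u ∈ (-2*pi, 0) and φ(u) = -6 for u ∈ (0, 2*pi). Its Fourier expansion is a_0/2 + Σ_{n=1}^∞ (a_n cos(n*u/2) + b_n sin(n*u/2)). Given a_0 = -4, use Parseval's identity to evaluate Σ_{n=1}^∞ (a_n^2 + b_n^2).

Parseval: a_0^2/2 + Σ_{n≥1} (a_n^2+b_n^2) = (1/(2*pi)) ∫_{-2*pi}^{2*pi} φ(u)^2 du = 40.
Subtract a_0^2/2 = 8: Σ (a_n^2+b_n^2) = 32.

32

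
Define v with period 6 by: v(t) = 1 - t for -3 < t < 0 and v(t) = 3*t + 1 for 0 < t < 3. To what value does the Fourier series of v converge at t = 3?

7

At t = 3 the one-sided limits are v(3^-) = 10 and v(3^+) = 4.
By Dirichlet's theorem the series converges to their average, [(10) + (4)]/2 = 7.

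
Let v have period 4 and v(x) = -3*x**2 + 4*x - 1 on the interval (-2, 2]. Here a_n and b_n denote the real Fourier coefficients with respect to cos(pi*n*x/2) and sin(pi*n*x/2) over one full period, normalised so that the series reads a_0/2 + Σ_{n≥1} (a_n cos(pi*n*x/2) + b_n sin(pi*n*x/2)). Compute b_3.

b_3 = 1/2 ∫_{-2}^{2} v(x) sin(3*pi*x/2) dx.
Integrating by parts twice (tabular method), an antiderivative of (-3*x**2 + 4*x - 1) sin(3*pi*x/2) is 2*x**2*cos(3*pi*x/2)/pi - 8*x*sin(3*pi*x/2)/(3*pi**2) - 8*x*cos(3*pi*x/2)/(3*pi) + 16*sin(3*pi*x/2)/(9*pi**2) - 16*cos(3*pi*x/2)/(9*pi**3) + 2*cos(3*pi*x/2)/(3*pi); evaluating from -2 to 2: ∫_{-2}^{2} (-3*x**2 + 4*x - 1) sin(3*pi*x/2) dx = (2*(8 - 15*pi**2)/(9*pi**3)) - (-14/pi + 16/(9*pi**3)) = 32/(3*pi).
Hence b_3 = (1/2)·(32/(3*pi)) = 16/(3*pi).

16/(3*pi)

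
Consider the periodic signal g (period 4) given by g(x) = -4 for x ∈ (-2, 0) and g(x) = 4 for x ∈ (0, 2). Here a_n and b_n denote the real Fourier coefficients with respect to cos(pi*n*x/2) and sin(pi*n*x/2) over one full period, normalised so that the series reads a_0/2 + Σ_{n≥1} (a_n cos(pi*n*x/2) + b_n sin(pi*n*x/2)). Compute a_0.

a_0 = 1/2 ∫_{-2}^{2} g(x) dx = 1/2 · (0) = 0.

0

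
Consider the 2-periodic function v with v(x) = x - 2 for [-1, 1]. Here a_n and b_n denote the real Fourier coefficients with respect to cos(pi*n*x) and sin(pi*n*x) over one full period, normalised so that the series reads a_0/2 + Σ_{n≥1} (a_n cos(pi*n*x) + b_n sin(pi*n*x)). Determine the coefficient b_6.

-1/(3*pi)

b_6 = ∫_{-1}^{1} v(x) sin(6*pi*x) dx.
Integrating by parts (boundary term plus one more integral), an antiderivative of (x - 2) sin(6*pi*x) is -x*cos(6*pi*x)/(6*pi) + sin(6*pi*x)/(36*pi**2) + cos(6*pi*x)/(3*pi); evaluating from -1 to 1: ∫_{-1}^{1} (x - 2) sin(6*pi*x) dx = (1/(6*pi)) - (1/(2*pi)) = -1/(3*pi).
Hence b_6 = -1/(3*pi).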